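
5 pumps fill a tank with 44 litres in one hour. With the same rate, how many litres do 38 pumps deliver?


Direct proportion: y/x = constant
k = 44/5 = 8.8000
y₂ = k × 38 = 44 × 38 / 5 = 1672/5
= 334.40

334.40


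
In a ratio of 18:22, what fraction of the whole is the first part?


Total parts = 18 + 22 = 40
First part: 18/40 = 9/20
= 9/20

9/20


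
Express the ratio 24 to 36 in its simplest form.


GCD(24, 36) = 12
24/12 : 36/12
= 2:3

2:3


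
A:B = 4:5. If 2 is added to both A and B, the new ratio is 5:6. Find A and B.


Let A = 4k, B = 5k.
(4k + 2) / (5k + 2) = 5/6
Cross-multiply: 6(4k + 2) = 5(5k + 2)
24k + 12 = 25k + 10
24k - 25k = 10 - 12
-1k = -2
k = -2/-1 = 2
A = 4×2 = 8, B = 5×2 = 10
= A = 8, B = 10

A = 8, B = 10


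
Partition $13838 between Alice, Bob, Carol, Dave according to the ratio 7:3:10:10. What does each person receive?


Total parts = 7 + 3 + 10 + 10 = 30
Alice: 13838 × 7/30 = 3228.87
Bob: 13838 × 3/30 = 1383.80
Carol: 13838 × 10/30 = 4612.67
Dave: 13838 × 10/30 = 4612.67
= Alice: $3228.87, Bob: $1383.80, Carol: $4612.67, Dave: $4612.67

Alice: $3228.87, Bob: $1383.80, Carol: $4612.67, Dave: $4612.67


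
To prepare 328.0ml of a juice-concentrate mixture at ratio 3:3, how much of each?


Total parts = 3 + 3 = 6
juice: 328.0 × 3/6 = 164.0ml
concentrate: 328.0 × 3/6 = 164.0ml
= 164.0ml and 164.0ml

164.0ml and 164.0ml


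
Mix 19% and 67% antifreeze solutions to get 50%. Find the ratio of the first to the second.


Let x parts of 19% mix with y parts of 67%.
19x + 67y = 50(x + y)
19x + 67y = 50x + 50y
x(19 - 50) = y(50 - 67)
x/y = (67 - 50)/(50 - 19) = 17/31
Simplify: 17:31
= 17:31

17:31


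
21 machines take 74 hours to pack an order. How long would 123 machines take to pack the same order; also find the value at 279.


Inverse proportion: x × y = constant
k = 21 × 74 = 1554
At x=123: k/123 = 12.63
At x=279: k/279 = 5.57
= 12.63 and 5.57

12.63 and 5.57


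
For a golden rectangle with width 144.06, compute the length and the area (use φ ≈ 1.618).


φ = (1 + √5) / 2 ≈ 1.618
Length = width × φ = 144.06 × 1.618 = 233.08908
≈ 233.09
Area = width × length = 144.06 × 233.08908 = 33578.8128648 ≈ 33578.81
= Length: 233.09, Area: 33578.81

Length: 233.09, Area: 33578.81


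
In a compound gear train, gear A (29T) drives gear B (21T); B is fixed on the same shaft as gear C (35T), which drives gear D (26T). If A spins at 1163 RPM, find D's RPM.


Stage 1: RPM_B = RPM_A × t_A/t_B = 1163 × 29/21 = 33727/21 ≈ 1606.05
B and C share a shaft → RPM_C = RPM_B
Stage 2: RPM_D = RPM_C × t_C/t_D = RPM_A × (t_A×t_C)/(t_B×t_D)
Overall ratio = (29×35)/(21×26) = 1015/546
RPM_D = 1163 × 1015/546 = 1180445/546
≈ 2161.99 RPM

2161.99 RPM


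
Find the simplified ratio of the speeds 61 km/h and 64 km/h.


Ratio = 61:64
GCD = 1
Simplified = 61:64
Time ratio (same distance) = 64:61
Speed ratio = 61:64

61:64


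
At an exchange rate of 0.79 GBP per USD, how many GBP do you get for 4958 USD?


Amount × rate = 4958 × 0.79
= 3916.82 GBP

3916.82 GBP


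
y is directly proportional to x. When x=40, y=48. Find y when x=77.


Direct proportion: y/x = constant
k = 48/40 = 1.2000
y₂ = k × 77 = 48 × 77 / 40 = 3696/40
= 92.40

92.40


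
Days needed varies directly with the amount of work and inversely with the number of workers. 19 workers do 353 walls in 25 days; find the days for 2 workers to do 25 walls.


Days ∝ work / workers, so d₂ = d₁ × (m₁/m₂) × (w₂/w₁)
Workers factor (inverse): 19/2 = 9.5000
Work factor (direct): 25/353 ≈ 0.0708
d₂ = 25 × 19/2 × 25/353 = (25 × 19 × 25) / (2 × 353) = 11875/706
≈ 16.82 days

16.82 days


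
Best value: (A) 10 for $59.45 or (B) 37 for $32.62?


Deal A: $59.45/10 = $5.9450/unit
Deal B: $32.62/37 = $0.8816/unit
B is cheaper per unit
= Deal B

Deal B


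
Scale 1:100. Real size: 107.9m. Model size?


Model size = real / scale
= 107.9 / 100
= 1.0790 m

1.0790 m


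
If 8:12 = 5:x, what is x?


Cross multiply: 8 × x = 12 × 5
8x = 60
x = 60 / 8
= 7.50

7.50


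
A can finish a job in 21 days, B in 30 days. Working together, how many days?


Rate of A = 1/21 per day
Rate of B = 1/30 per day
Combined rate = 1/21 + 1/30 = 51/630 ≈ 0.0810 per day
Days = 1 / combined rate = 630/51
≈ 12.35 days

12.35 days


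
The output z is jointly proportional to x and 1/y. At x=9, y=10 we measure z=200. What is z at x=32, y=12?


z = k·x/y
Solve for k using the known point: k = z·y/x = 200×10/9 = 2000/9 ≈ 222.2222
Now evaluate at x=32, y=12:
z = k × 32 / 12 = (2000 × 32) / (9 × 12) = 64000/108
≈ 592.5926

592.5926


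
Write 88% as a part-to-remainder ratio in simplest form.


88% means 88 parts out of 100; remainder = 12
Part : remainder = 88:12
GCD = 4
= 22:3

22:3


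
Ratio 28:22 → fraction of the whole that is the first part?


Total parts = 28 + 22 = 50
First part: 28/50 = 14/25
= 14/25

14/25


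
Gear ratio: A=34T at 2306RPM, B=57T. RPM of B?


Gear ratio = 34:57 = 34:57
RPM_B = RPM_A × (teeth_A / teeth_B)
= 2306 × (34/57)
= 1375.5 RPM

1375.5 RPM


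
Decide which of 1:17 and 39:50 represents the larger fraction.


1/17 = 0.0588
39/50 = 0.7800
0.0588 < 0.7800, so 1:17 is less
= 39:50

39:50


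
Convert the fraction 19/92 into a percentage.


Percentage = (part / whole) × 100
= (19 / 92) × 100
≈ 20.65%

20.65%


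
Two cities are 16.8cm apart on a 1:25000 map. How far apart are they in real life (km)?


Real distance = map distance × scale
= 16.8cm × 25000
= 420000 cm = 4200.0 m
= 4.200 km

4.200 km


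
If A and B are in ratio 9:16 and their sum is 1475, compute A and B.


Let A = 9k, B = 16k.
9k + 16k = 1475
25k = 1475 → k = 1475/25 = 59
A = 9×59 = 531, B = 16×59 = 944
= A = 531, B = 944

A = 531, B = 944


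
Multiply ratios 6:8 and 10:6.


Compound ratio = (6×10) : (8×6)
= 60:48
GCD = 12
= 5:4

5:4


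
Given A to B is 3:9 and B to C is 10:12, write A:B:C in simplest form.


Match B: multiply A:B by 10 → 30:90
Multiply B:C by 9 → 90:108
Combined: 30:90:108
GCD = 6
= 5:15:18

5:15:18


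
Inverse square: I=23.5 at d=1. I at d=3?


I₁d₁² = I₂d₂²
I₂ = I₁ × (d₁/d₂)²
= 23.5 × (1/3)²
= 23.5 × 1/9
= 23.5/9
≈ 2.6111

2.6111


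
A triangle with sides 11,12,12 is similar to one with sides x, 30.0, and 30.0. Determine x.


Scale factor = 30.0/12 = 2.5
Missing side = 11 × 2.5
= 27.5

27.5


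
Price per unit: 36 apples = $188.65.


Unit rate = total / quantity
= 188.65 / 36
= $5.24 per unit

$5.24 per unit


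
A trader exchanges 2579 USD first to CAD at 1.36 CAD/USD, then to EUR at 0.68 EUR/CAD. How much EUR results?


Step 1: 2579 USD × 1.36 = 3507.44 CAD
Step 2: 3507.44 CAD × 0.68 = 2385.06 EUR
Implied rate USD→EUR = 1.36 × 0.68 = 0.9248
= 2385.06 EUR

2385.06 EUR


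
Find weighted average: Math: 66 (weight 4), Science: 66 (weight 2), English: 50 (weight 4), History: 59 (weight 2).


Numerator = 66×4 + 66×2 + 50×4 + 59×2
= 264 + 132 + 200 + 118
= 714
Total weight = 12
Weighted avg = 714/12
= 59.50

59.50


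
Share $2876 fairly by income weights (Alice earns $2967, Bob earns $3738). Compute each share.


Total income = 2967 + 3738 = $6705
Alice: $2876 × 2967/6705 = $1272.65
Bob: $2876 × 3738/6705 = $1603.35
= Alice: $1272.65, Bob: $1603.35

Alice: $1272.65, Bob: $1603.35


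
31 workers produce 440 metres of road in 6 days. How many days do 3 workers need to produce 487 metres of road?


Days ∝ work / workers, so d₂ = d₁ × (m₁/m₂) × (w₂/w₁)
Workers factor (inverse): 31/3 ≈ 10.3333
Work factor (direct): 487/440 ≈ 1.1068
d₂ = 6 × 31/3 × 487/440 = (6 × 31 × 487) / (3 × 440) = 90582/1320
≈ 68.62 days

68.62 days


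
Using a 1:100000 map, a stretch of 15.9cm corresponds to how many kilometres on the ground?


Real distance = map distance × scale
= 15.9cm × 100000
= 1590000 cm = 15900.0 m
= 15.900 km

15.900 km


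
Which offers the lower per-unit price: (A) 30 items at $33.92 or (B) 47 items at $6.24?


Deal A: $33.92/30 = $1.1307/unit
Deal B: $6.24/47 = $0.1328/unit
B is cheaper per unit
= Deal B

Deal B


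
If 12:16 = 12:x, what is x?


Cross multiply: 12 × x = 16 × 12
12x = 192
x = 192 / 12
= 16.00

16.00


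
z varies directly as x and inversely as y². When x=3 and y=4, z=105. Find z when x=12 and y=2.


z = k·x/y²
Solve for k using the known point: k = z·y²/x = 105×16/3 = 1680/3 = 560.0000
Now evaluate at x=12, y=2:
z = k × 12 / 4 = (1680 × 12) / (3 × 4) = 20160/12
= 1680.0000

1680.0000


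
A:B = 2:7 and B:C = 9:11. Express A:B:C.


Match B: multiply A:B by 9 → 18:63
Multiply B:C by 7 → 63:77
Combined: 18:63:77
GCD = 1
= 18:63:77

18:63:77


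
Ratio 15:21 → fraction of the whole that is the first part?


Total parts = 15 + 21 = 36
First part: 15/36 = 5/12
= 5/12

5/12


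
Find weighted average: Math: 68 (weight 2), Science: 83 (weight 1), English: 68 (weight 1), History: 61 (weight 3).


Numerator = 68×2 + 83×1 + 68×1 + 61×3
= 136 + 83 + 68 + 183
= 470
Total weight = 7
Weighted avg = 470/7
= 67.14

67.14


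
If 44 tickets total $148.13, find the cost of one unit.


Unit rate = total / quantity
= 148.13 / 44
= $3.37 per unit

$3.37 per unit


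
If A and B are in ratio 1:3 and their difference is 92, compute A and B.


Let A = 1k, B = 3k.
3k - 1k = 92
2k = 92 → k = 92/2 = 46
A = 1×46 = 46, B = 3×46 = 138
= A = 46, B = 138

A = 46, B = 138


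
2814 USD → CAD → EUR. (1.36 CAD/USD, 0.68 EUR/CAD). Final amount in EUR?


Step 1: 2814 USD × 1.36 = 3827.04 CAD
Step 2: 3827.04 CAD × 0.68 = 2602.39 EUR
Implied rate USD→EUR = 1.36 × 0.68 = 0.9248
= 2602.39 EUR

2602.39 EUR


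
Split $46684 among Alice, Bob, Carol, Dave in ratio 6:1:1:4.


Total parts = 6 + 1 + 1 + 4 = 12
Alice: 46684 × 6/12 = 23342.00
Bob: 46684 × 1/12 = 3890.33
Carol: 46684 × 1/12 = 3890.33
Dave: 46684 × 4/12 = 15561.33
= Alice: $23342.00, Bob: $3890.33, Carol: $3890.33, Dave: $15561.33

Alice: $23342.00, Bob: $3890.33, Carol: $3890.33, Dave: $15561.33


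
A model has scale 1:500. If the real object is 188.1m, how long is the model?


Model size = real / scale
= 188.1 / 500
= 0.3762 m

0.3762 m


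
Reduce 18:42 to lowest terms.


GCD(18, 42) = 6
18/6 : 42/6
= 3:7

3:7


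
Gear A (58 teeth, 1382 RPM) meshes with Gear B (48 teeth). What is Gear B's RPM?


Gear ratio = 58:48 = 29:24
RPM_B = RPM_A × (teeth_A / teeth_B)
= 1382 × (58/48)
= 1669.9 RPM

1669.9 RPM


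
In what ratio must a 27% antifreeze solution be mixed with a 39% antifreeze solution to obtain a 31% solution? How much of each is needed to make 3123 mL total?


Let x parts of 27% mix with y parts of 39%.
27x + 39y = 31(x + y)
27x + 39y = 31x + 31y
x(27 - 31) = y(31 - 39)
x/y = (39 - 31)/(31 - 27) = 8/4
Simplify: 2:1
Total parts = 3; one part = 3123/3 = 1041.00 mL
27% solution: 2×1041.00 = 2082.00 mL
39% solution: 1×1041.00 = 1041.00 mL
= ratio 2:1; 2082.00 mL and 1041.00 mL

ratio 2:1; 2082.00 mL and 1041.00 mL


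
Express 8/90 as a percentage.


Percentage = (part / whole) × 100
= (8 / 90) × 100
≈ 8.89%

8.89%


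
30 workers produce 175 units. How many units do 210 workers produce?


Direct proportion: y/x = constant
k = 175/30 ≈ 5.8333
y₂ = k × 210 = 175 × 210 / 30 = 36750/30
= 1225.00

1225.00


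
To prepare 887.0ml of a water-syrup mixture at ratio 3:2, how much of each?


Total parts = 3 + 2 = 5
water: 887.0 × 3/5 = 532.2ml
syrup: 887.0 × 2/5 = 354.8ml
= 532.2ml and 354.8ml

532.2ml and 354.8ml


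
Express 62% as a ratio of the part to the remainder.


62% means 62 parts out of 100; remainder = 38
Part : remainder = 62:38
GCD = 2
= 31:19

31:19


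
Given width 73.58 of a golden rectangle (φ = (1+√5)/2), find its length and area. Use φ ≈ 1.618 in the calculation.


φ = (1 + √5) / 2 ≈ 1.618
Length = width × φ = 73.58 × 1.618 = 119.05244
≈ 119.05
Area = width × length = 73.58 × 119.05244 = 8759.8785352 ≈ 8759.88
= Length: 119.05, Area: 8759.88

Length: 119.05, Area: 8759.88


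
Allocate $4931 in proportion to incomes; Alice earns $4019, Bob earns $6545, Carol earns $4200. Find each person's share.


Total income = 4019 + 6545 + 4200 = $14764
Alice: $4931 × 4019/14764 = $1342.30
Bob: $4931 × 6545/14764 = $2185.95
Carol: $4931 × 4200/14764 = $1402.75
= Alice: $1342.30, Bob: $2185.95, Carol: $1402.75

Alice: $1342.30, Bob: $2185.95, Carol: $1402.75


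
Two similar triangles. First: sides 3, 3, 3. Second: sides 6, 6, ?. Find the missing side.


Scale factor = 6/3 = 2
Missing side = 3 × 2
= 6.0

6.0


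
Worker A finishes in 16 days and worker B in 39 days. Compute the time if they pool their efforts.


Rate of A = 1/16 per day
Rate of B = 1/39 per day
Combined rate = 1/16 + 1/39 = 55/624 ≈ 0.0881 per day
Days = 1 / combined rate = 624/55
≈ 11.35 days

11.35 days


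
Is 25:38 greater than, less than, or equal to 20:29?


25/38 = 0.6579
20/29 = 0.6897
0.6579 < 0.6897, so 25:38 is less
= less than

less than


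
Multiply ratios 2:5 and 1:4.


Compound ratio = (2×1) : (5×4)
= 2:20
GCD = 2
= 1:10

1:10


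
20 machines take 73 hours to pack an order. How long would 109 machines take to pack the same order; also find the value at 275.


Inverse proportion: x × y = constant
k = 20 × 73 = 1460
At x=109: k/109 = 13.39
At x=275: k/275 = 5.31
= 13.39 and 5.31

13.39 and 5.31


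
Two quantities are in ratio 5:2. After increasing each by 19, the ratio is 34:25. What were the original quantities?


Let A = 5k, B = 2k.
(5k + 19) / (2k + 19) = 34/25
Cross-multiply: 25(5k + 19) = 34(2k + 19)
125k + 475 = 68k + 646
125k - 68k = 646 - 475
57k = 171
k = 171/57 = 3
A = 5×3 = 15, B = 2×3 = 6
= A = 15, B = 6

A = 15, B = 6


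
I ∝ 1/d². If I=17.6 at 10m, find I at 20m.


I₁d₁² = I₂d₂²
I₂ = I₁ × (d₁/d₂)²
= 17.6 × (10/20)²
= 17.6 × 100/400
= 1760/400
= 4.4000

4.4000


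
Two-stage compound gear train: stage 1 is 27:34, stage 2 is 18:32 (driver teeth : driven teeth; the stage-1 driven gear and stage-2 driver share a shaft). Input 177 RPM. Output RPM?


Stage 1: RPM_B = RPM_A × t_A/t_B = 177 × 27/34 = 4779/34 ≈ 140.56
B and C share a shaft → RPM_C = RPM_B
Stage 2: RPM_D = RPM_C × t_C/t_D = RPM_A × (t_A×t_C)/(t_B×t_D)
Overall ratio = (27×18)/(34×32) = 486/1088
RPM_D = 177 × 486/1088 = 86022/1088
≈ 79.06 RPM

79.06 RPM


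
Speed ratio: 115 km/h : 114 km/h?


Ratio = 115:114
GCD = 1
Simplified = 115:114
Time ratio (same distance) = 114:115
Speed ratio = 115:114

115:114


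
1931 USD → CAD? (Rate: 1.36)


Amount × rate = 1931 × 1.36
= 2626.16 CAD

2626.16 CAD


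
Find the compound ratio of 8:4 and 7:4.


Compound ratio = (8×7) : (4×4)
= 56:16
GCD = 8
= 7:2

7:2


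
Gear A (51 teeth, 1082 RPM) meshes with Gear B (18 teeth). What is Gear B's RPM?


Gear ratio = 51:18 = 17:6
RPM_B = RPM_A × (teeth_A / teeth_B)
= 1082 × (51/18)
= 3065.7 RPM

3065.7 RPM


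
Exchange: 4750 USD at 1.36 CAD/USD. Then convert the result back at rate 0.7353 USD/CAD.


Amount × rate = 4750 × 1.36 = 6460.00 CAD
Round-trip: 6460.00 × 0.7353 = 4750.04 USD
= 6460.00 CAD, then 4750.04 USD

6460.00 CAD, then 4750.04 USD


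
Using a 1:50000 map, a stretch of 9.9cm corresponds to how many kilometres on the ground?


Real distance = map distance × scale
= 9.9cm × 50000
= 495000 cm = 4950.0 m
= 4.950 km

4.950 km


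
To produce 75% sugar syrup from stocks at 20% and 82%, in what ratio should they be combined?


Let x parts of 20% mix with y parts of 82%.
20x + 82y = 75(x + y)
20x + 82y = 75x + 75y
x(20 - 75) = y(75 - 82)
x/y = (82 - 75)/(75 - 20) = 7/55
Simplify: 7:55
= 7:55

7:55


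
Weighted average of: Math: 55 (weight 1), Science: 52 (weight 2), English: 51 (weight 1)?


Numerator = 55×1 + 52×2 + 51×1
= 55 + 104 + 51
= 210
Total weight = 4
Weighted avg = 210/4
= 52.50

52.50


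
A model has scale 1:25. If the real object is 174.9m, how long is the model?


Model size = real / scale
= 174.9 / 25
= 6.9960 m

6.9960 m


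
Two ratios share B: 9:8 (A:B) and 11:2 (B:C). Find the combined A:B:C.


Match B: multiply A:B by 11 → 99:88
Multiply B:C by 8 → 88:16
Combined: 99:88:16
GCD = 1
= 99:88:16

99:88:16


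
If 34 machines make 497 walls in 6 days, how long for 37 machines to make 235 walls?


Days ∝ work / workers, so d₂ = d₁ × (m₁/m₂) × (w₂/w₁)
Workers factor (inverse): 34/37 ≈ 0.9189
Work factor (direct): 235/497 ≈ 0.4728
d₂ = 6 × 34/37 × 235/497 = (6 × 34 × 235) / (37 × 497) = 47940/18389
≈ 2.61 days

2.61 days


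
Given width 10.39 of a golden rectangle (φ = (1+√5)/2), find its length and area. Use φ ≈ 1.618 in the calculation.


φ = (1 + √5) / 2 ≈ 1.618
Length = width × φ = 10.39 × 1.618 = 16.81102
≈ 16.81
Area = width × length = 10.39 × 16.81102 = 174.6664978 ≈ 174.67
= Length: 16.81, Area: 174.67

Length: 16.81, Area: 174.67


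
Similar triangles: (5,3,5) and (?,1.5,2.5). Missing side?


Scale factor = 1.5/3 = 0.5
Missing side = 5 × 0.5
= 2.5

2.5


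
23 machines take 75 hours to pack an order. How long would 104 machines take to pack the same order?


Inverse proportion: x × y = constant
k = 23 × 75 = 1725
y₂ = k / 104 = 1725 / 104
= 16.59

16.59


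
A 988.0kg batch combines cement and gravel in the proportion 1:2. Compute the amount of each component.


Total parts = 1 + 2 = 3
cement: 988.0 × 1/3 = 329.3kg
gravel: 988.0 × 2/3 = 658.7kg
= 329.3kg and 658.7kg

329.3kg and 658.7kg


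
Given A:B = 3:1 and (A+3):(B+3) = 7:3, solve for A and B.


Let A = 3k, B = 1k.
(3k + 3) / (1k + 3) = 7/3
Cross-multiply: 3(3k + 3) = 7(1k + 3)
9k + 9 = 7k + 21
9k - 7k = 21 - 9
2k = 12
k = 12/2 = 6
A = 3×6 = 18, B = 1×6 = 6
= A = 18, B = 6

A = 18, B = 6


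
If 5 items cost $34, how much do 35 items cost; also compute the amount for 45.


Direct proportion: y/x = constant
k = 34/5 = 6.8000
y at x=35: k × 35 = 34 × 35 / 5 = 1190/5 = 238.00
y at x=45: k × 45 = 34 × 45 / 5 = 1530/5 = 306.00
= 238.00 and 306.00

238.00 and 306.00


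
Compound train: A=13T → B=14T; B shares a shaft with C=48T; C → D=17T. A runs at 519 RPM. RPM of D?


Stage 1: RPM_B = RPM_A × t_A/t_B = 519 × 13/14 = 6747/14 ≈ 481.93
B and C share a shaft → RPM_C = RPM_B
Stage 2: RPM_D = RPM_C × t_C/t_D = RPM_A × (t_A×t_C)/(t_B×t_D)
Overall ratio = (13×48)/(14×17) = 624/238
RPM_D = 519 × 624/238 = 323856/238
≈ 1360.74 RPM

1360.74 RPM


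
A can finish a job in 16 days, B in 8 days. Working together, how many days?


Rate of A = 1/16 per day
Rate of B = 1/8 per day
Combined rate = 1/16 + 1/8 = 24/128 = 0.1875 per day
Days = 1 / combined rate = 128/24
≈ 5.33 days

5.33 days


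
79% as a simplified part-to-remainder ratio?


79% means 79 parts out of 100; remainder = 21
Part : remainder = 79:21
GCD = 1
= 79:21

79:21


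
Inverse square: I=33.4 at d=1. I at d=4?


I₁d₁² = I₂d₂²
I₂ = I₁ × (d₁/d₂)²
= 33.4 × (1/4)²
= 33.4 × 1/16
= 33.4/16
= 2.0875

2.0875


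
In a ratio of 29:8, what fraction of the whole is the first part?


Total parts = 29 + 8 = 37
First part: 29/37 = 29/37
= 29/37

29/37


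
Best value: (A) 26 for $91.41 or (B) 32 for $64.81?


Deal A: $91.41/26 = $3.5158/unit
Deal B: $64.81/32 = $2.0253/unit
B is cheaper per unit
= Deal B

Deal B


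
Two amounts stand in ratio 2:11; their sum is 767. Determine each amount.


Let A = 2k, B = 11k.
2k + 11k = 767
13k = 767 → k = 767/13 = 59
A = 2×59 = 118, B = 11×59 = 649
= A = 118, B = 649

A = 118, B = 649


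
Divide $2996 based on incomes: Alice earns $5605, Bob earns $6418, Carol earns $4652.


Total income = 5605 + 6418 + 4652 = $16675
Alice: $2996 × 5605/16675 = $1007.05
Bob: $2996 × 6418/16675 = $1153.12
Carol: $2996 × 4652/16675 = $835.83
= Alice: $1007.05, Bob: $1153.12, Carol: $835.83

Alice: $1007.05, Bob: $1153.12, Carol: $835.83


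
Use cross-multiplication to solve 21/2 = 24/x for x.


Cross multiply: 21 × x = 2 × 24
21x = 48
x = 48 / 21
= 2.29

2.29


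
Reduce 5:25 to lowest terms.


GCD(5, 25) = 5
5/5 : 25/5
= 1:5

1:5


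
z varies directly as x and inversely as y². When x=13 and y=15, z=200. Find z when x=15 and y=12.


z = k·x/y²
Solve for k using the known point: k = z·y²/x = 200×225/13 = 45000/13 ≈ 3461.5385
Now evaluate at x=15, y=12:
z = k × 15 / 144 = (45000 × 15) / (13 × 144) = 675000/1872
≈ 360.5769

360.5769


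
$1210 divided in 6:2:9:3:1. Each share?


Total parts = 6 + 2 + 9 + 3 + 1 = 21
Part 1: 1210 × 6/21 = 345.71
Part 2: 1210 × 2/21 = 115.24
Part 3: 1210 × 9/21 = 518.57
Part 4: 1210 × 3/21 = 172.86
Part 5: 1210 × 1/21 = 57.62
= Part 1: $345.71, Part 2: $115.24, Part 3: $518.57, Part 4: $172.86, Part 5: $57.62

Part 1: $345.71, Part 2: $115.24, Part 3: $518.57, Part 4: $172.86, Part 5: $57.62


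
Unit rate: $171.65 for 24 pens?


Unit rate = total / quantity
= 171.65 / 24
= $7.15 per unit

$7.15 per unit


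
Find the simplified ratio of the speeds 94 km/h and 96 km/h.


Ratio = 94:96
GCD = 2
Simplified = 47:48
Time ratio (same distance) = 48:47
Speed ratio = 47:48

47:48


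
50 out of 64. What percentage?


Percentage = (part / whole) × 100
= (50 / 64) × 100
≈ 78.13%

78.13%


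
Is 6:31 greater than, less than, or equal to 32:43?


6/31 = 0.1935
32/43 = 0.7442
0.1935 < 0.7442, so 6:31 is less
= less than

less than


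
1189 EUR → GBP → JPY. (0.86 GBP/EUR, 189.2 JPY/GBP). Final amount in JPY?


Step 1: 1189 EUR × 0.86 = 1022.54 GBP
Step 2: 1022.54 GBP × 189.2 = 193464.57 JPY
Implied rate EUR→JPY = 0.86 × 189.2 = 162.7120
= 193464.57 JPY

193464.57 JPY


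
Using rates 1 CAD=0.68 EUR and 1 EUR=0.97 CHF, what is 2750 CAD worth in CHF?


Step 1: 2750 CAD × 0.68 = 1870.00 EUR
Step 2: 1870.00 EUR × 0.97 = 1813.90 CHF
Implied rate CAD→CHF = 0.68 × 0.97 = 0.6596
= 1813.90 CHF

1813.90 CHF


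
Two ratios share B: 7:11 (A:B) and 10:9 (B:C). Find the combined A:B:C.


Match B: multiply A:B by 10 → 70:110
Multiply B:C by 11 → 110:99
Combined: 70:110:99
GCD = 1
= 70:110:99

70:110:99


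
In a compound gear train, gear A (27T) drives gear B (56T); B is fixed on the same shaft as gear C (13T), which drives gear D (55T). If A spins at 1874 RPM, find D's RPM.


Stage 1: RPM_B = RPM_A × t_A/t_B = 1874 × 27/56 = 50598/56 ≈ 903.54
B and C share a shaft → RPM_C = RPM_B
Stage 2: RPM_D = RPM_C × t_C/t_D = RPM_A × (t_A×t_C)/(t_B×t_D)
Overall ratio = (27×13)/(56×55) = 351/3080
RPM_D = 1874 × 351/3080 = 657774/3080
≈ 213.56 RPM

213.56 RPM


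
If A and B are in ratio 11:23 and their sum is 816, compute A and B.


Let A = 11k, B = 23k.
11k + 23k = 816
34k = 816 → k = 816/34 = 24
A = 11×24 = 264, B = 23×24 = 552
= A = 264, B = 552

A = 264, B = 552


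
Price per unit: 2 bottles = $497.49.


Unit rate = total / quantity
= 497.49 / 2
= $248.75 per unit

$248.75 per unit


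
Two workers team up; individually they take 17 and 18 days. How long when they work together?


Rate of A = 1/17 per day
Rate of B = 1/18 per day
Combined rate = 1/17 + 1/18 = 35/306 ≈ 0.1144 per day
Days = 1 / combined rate = 306/35
≈ 8.74 days

8.74 days


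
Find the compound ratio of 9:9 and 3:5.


Compound ratio = (9×3) : (9×5)
= 27:45
GCD = 9
= 3:5

3:5


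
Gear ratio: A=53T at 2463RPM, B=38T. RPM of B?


Gear ratio = 53:38 = 53:38
RPM_B = RPM_A × (teeth_A / teeth_B)
= 2463 × (53/38)
= 3435.2 RPM

3435.2 RPM


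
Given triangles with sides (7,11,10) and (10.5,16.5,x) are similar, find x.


Scale factor = 10.5/7 = 1.5
Missing side = 10 × 1.5
= 15.0

15.0


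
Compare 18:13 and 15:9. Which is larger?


18/13 = 1.3846
15/9 = 1.6667
1.3846 < 1.6667, so 18:13 is less
= 15:9

15:9


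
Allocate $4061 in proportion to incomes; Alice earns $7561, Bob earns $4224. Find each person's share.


Total income = 7561 + 4224 = $11785
Alice: $4061 × 7561/11785 = $2605.45
Bob: $4061 × 4224/11785 = $1455.55
= Alice: $2605.45, Bob: $1455.55

Alice: $2605.45, Bob: $1455.55


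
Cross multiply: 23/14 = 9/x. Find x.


Cross multiply: 23 × x = 14 × 9
23x = 126
x = 126 / 23
= 5.48

5.48


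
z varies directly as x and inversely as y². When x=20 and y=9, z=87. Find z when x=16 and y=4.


z = k·x/y²
Solve for k using the known point: k = z·y²/x = 87×81/20 = 7047/20 = 352.3500
Now evaluate at x=16, y=4:
z = k × 16 / 16 = (7047 × 16) / (20 × 16) = 112752/320
= 352.3500

352.3500


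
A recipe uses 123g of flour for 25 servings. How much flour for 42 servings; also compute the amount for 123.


Direct proportion: y/x = constant
k = 123/25 = 4.9200
y at x=42: k × 42 = 123 × 42 / 25 = 5166/25 = 206.64
y at x=123: k × 123 = 123 × 123 / 25 = 15129/25 = 605.16
= 206.64 and 605.16

206.64 and 605.16


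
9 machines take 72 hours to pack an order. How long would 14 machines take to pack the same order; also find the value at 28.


Inverse proportion: x × y = constant
k = 9 × 72 = 648
At x=14: k/14 = 46.29
At x=28: k/28 = 23.14
= 46.29 and 23.14

46.29 and 23.14


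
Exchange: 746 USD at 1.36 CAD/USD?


Amount × rate = 746 × 1.36
= 1014.56 CAD

1014.56 CAD


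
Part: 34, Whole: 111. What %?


Percentage = (part / whole) × 100
= (34 / 111) × 100
≈ 30.63%

30.63%


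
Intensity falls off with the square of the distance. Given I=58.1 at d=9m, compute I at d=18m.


I₁d₁² = I₂d₂²
I₂ = I₁ × (d₁/d₂)²
= 58.1 × (9/18)²
= 58.1 × 81/324
= 4706.1/324
= 14.5250

14.5250


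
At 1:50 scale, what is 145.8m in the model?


Model size = real / scale
= 145.8 / 50
= 2.9160 m

2.9160 m


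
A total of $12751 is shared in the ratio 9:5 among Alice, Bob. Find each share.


Total parts = 9 + 5 = 14
Alice: 12751 × 9/14 = 8197.07
Bob: 12751 × 5/14 = 4553.93
= Alice: $8197.07, Bob: $4553.93

Alice: $8197.07, Bob: $4553.93


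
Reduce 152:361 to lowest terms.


GCD(152, 361) = 19
152/19 : 361/19
= 8:19

8:19


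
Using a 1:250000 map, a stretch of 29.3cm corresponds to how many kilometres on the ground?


Real distance = map distance × scale
= 29.3cm × 250000
= 7325000 cm = 73250.0 m
= 73.250 km

73.250 km


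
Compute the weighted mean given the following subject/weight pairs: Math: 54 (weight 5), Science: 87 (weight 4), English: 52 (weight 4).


Numerator = 54×5 + 87×4 + 52×4
= 270 + 348 + 208
= 826
Total weight = 13
Weighted avg = 826/13
= 63.54

63.54


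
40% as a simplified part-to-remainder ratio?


40% means 40 parts out of 100; remainder = 60
Part : remainder = 40:60
GCD = 20
= 2:3

2:3


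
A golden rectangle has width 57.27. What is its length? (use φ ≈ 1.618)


φ = (1 + √5) / 2 ≈ 1.618
Length = width × φ = 57.27 × 1.618 = 92.66286
≈ 92.66

92.66


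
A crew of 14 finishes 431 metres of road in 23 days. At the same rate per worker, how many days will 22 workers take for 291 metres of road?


Days ∝ work / workers, so d₂ = d₁ × (m₁/m₂) × (w₂/w₁)
Workers factor (inverse): 14/22 ≈ 0.6364
Work factor (direct): 291/431 ≈ 0.6752
d₂ = 23 × 14/22 × 291/431 = (23 × 14 × 291) / (22 × 431) = 93702/9482
≈ 9.88 days

9.88 days


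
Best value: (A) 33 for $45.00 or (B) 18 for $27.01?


Deal A: $45.00/33 = $1.3636/unit
Deal B: $27.01/18 = $1.5006/unit
A is cheaper per unit
= Deal A

Deal A


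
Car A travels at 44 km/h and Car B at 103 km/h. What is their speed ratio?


Ratio = 44:103
GCD = 1
Simplified = 44:103
Time ratio (same distance) = 103:44
Speed ratio = 44:103

44:103


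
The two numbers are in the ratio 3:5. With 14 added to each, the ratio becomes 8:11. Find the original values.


Let A = 3k, B = 5k.
(3k + 14) / (5k + 14) = 8/11
Cross-multiply: 11(3k + 14) = 8(5k + 14)
33k + 154 = 40k + 112
33k - 40k = 112 - 154
-7k = -42
k = -42/-7 = 6
A = 3×6 = 18, B = 5×6 = 30
= A = 18, B = 30

A = 18, B = 30


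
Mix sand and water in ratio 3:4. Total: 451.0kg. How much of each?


Total parts = 3 + 4 = 7
sand: 451.0 × 3/7 = 193.3kg
water: 451.0 × 4/7 = 257.7kg
= 193.3kg and 257.7kg

193.3kg and 257.7kg


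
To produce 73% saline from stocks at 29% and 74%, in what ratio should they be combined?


Let x parts of 29% mix with y parts of 74%.
29x + 74y = 73(x + y)
29x + 74y = 73x + 73y
x(29 - 73) = y(73 - 74)
x/y = (74 - 73)/(73 - 29) = 1/44
Simplify: 1:44
= 1:44

1:44


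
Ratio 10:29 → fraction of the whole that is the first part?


Total parts = 10 + 29 = 39
First part: 10/39 = 10/39
= 10/39

10/39


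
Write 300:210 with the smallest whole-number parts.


GCD(300, 210) = 30
300/30 : 210/30
= 10:7

10:7


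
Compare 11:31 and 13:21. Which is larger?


11/31 = 0.3548
13/21 = 0.6190
0.3548 < 0.6190, so 11:31 is less
= 13:21

13:21


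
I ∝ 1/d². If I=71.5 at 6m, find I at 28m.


I₁d₁² = I₂d₂²
I₂ = I₁ × (d₁/d₂)²
= 71.5 × (6/28)²
= 71.5 × 36/784
= 2574/784
≈ 3.2832

3.2832


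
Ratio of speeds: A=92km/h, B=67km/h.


Ratio = 92:67
GCD = 1
Simplified = 92:67
Time ratio (same distance) = 67:92
Speed ratio = 92:67

92:67


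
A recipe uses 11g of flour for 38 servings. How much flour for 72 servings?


Direct proportion: y/x = constant
k = 11/38 ≈ 0.2895
y₂ = k × 72 = 11 × 72 / 38 = 792/38
≈ 20.84

20.84


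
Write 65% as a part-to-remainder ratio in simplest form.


65% means 65 parts out of 100; remainder = 35
Part : remainder = 65:35
GCD = 5
= 13:7

13:7


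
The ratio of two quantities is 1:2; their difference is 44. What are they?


Let A = 1k, B = 2k.
2k - 1k = 44
1k = 44 → k = 44/1 = 44
A = 1×44 = 44, B = 2×44 = 88
= A = 44, B = 88

A = 44, B = 88


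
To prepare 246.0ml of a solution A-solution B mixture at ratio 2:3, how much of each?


Total parts = 2 + 3 = 5
solution A: 246.0 × 2/5 = 98.4ml
solution B: 246.0 × 3/5 = 147.6ml
= 98.4ml and 147.6ml

98.4ml and 147.6ml


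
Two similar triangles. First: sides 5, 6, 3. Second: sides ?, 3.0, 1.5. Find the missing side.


Scale factor = 3.0/6 = 0.5
Missing side = 5 × 0.5
= 2.5

2.5


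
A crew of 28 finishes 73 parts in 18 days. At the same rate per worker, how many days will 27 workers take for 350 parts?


Days ∝ work / workers, so d₂ = d₁ × (m₁/m₂) × (w₂/w₁)
Workers factor (inverse): 28/27 ≈ 1.0370
Work factor (direct): 350/73 ≈ 4.7945
d₂ = 18 × 28/27 × 350/73 = (18 × 28 × 350) / (27 × 73) = 176400/1971
≈ 89.50 days

89.50 days


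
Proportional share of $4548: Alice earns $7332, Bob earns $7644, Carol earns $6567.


Total income = 7332 + 7644 + 6567 = $21543
Alice: $4548 × 7332/21543 = $1547.88
Bob: $4548 × 7644/21543 = $1613.75
Carol: $4548 × 6567/21543 = $1386.38
= Alice: $1547.88, Bob: $1613.75, Carol: $1386.38

Alice: $1547.88, Bob: $1613.75, Carol: $1386.38


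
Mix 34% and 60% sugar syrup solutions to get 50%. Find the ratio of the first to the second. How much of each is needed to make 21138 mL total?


Let x parts of 34% mix with y parts of 60%.
34x + 60y = 50(x + y)
34x + 60y = 50x + 50y
x(34 - 50) = y(50 - 60)
x/y = (60 - 50)/(50 - 34) = 10/16
Simplify: 5:8
Total parts = 13; one part = 21138/13 = 1626.00 mL
34% solution: 5×1626.00 = 8130.00 mL
60% solution: 8×1626.00 = 13008.00 mL
= ratio 5:8; 8130.00 mL and 13008.00 mL

ratio 5:8; 8130.00 mL and 13008.00 mL


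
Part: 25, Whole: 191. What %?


Percentage = (part / whole) × 100
= (25 / 191) × 100
≈ 13.09%

13.09%


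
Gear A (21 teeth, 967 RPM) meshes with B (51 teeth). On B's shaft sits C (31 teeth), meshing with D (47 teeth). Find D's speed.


Stage 1: RPM_B = RPM_A × t_A/t_B = 967 × 21/51 = 20307/51 ≈ 398.18
B and C share a shaft → RPM_C = RPM_B
Stage 2: RPM_D = RPM_C × t_C/t_D = RPM_A × (t_A×t_C)/(t_B×t_D)
Overall ratio = (21×31)/(51×47) = 651/2397
RPM_D = 967 × 651/2397 = 629517/2397
≈ 262.63 RPM

262.63 RPM


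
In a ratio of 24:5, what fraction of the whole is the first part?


Total parts = 24 + 5 = 29
First part: 24/29 = 24/29
= 24/29

24/29


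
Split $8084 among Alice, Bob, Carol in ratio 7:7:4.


Total parts = 7 + 7 + 4 = 18
Alice: 8084 × 7/18 = 3143.78
Bob: 8084 × 7/18 = 3143.78
Carol: 8084 × 4/18 = 1796.44
= Alice: $3143.78, Bob: $3143.78, Carol: $1796.44

Alice: $3143.78, Bob: $3143.78, Carol: $1796.44


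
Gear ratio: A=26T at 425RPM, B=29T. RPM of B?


Gear ratio = 26:29 = 26:29
RPM_B = RPM_A × (teeth_A / teeth_B)
= 425 × (26/29)
= 381.0 RPM

381.0 RPM


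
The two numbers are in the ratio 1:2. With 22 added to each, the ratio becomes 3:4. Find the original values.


Let A = 1k, B = 2k.
(1k + 22) / (2k + 22) = 3/4
Cross-multiply: 4(1k + 22) = 3(2k + 22)
4k + 88 = 6k + 66
4k - 6k = 66 - 88
-2k = -22
k = -22/-2 = 11
A = 1×11 = 11, B = 2×11 = 22
= A = 11, B = 22

A = 11, B = 22


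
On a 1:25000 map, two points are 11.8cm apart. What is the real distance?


Real distance = map distance × scale
= 11.8cm × 25000
= 295000 cm = 2950.0 m
= 2.950 km

2.950 km


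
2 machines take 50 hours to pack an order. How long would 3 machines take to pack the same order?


Inverse proportion: x × y = constant
k = 2 × 50 = 100
y₂ = k / 3 = 100 / 3
= 33.33

33.33


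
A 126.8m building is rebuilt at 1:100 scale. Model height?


Model size = real / scale
= 126.8 / 100
= 1.2680 m

1.2680 m


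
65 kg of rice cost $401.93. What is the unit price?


Unit rate = total / quantity
= 401.93 / 65
= $6.18 per unit

$6.18 per unit


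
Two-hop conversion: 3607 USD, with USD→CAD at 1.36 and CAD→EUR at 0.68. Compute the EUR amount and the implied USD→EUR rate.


Step 1: 3607 USD × 1.36 = 4905.52 CAD
Step 2: 4905.52 CAD × 0.68 = 3335.75 EUR
Implied rate USD→EUR = 1.36 × 0.68 = 0.9248
= 3335.75 EUR; implied rate 0.9248 EUR/USD

3335.75 EUR; implied rate 0.9248 EUR/USD


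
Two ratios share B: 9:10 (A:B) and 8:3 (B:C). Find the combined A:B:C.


Match B: multiply A:B by 8 → 72:80
Multiply B:C by 10 → 80:30
Combined: 72:80:30
GCD = 2
= 36:40:15

36:40:15


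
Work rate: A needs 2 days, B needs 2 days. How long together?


Rate of A = 1/2 per day
Rate of B = 1/2 per day
Combined rate = 1/2 + 1/2 = 4/4 = 1.0000 per day
Days = 1 / combined rate = 4/4
= 1.00 days

1.00 days


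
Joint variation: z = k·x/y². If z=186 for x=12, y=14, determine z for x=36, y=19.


z = k·x/y²
Solve for k using the known point: k = z·y²/x = 186×196/12 = 36456/12 = 3038.0000
Now evaluate at x=36, y=19:
z = k × 36 / 361 = (36456 × 36) / (12 × 361) = 1312416/4332
≈ 302.9584

302.9584


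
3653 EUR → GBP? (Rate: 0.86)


Amount × rate = 3653 × 0.86
= 3141.58 GBP

3141.58 GBP


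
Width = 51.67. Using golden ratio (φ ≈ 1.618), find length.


φ = (1 + √5) / 2 ≈ 1.618
Length = width × φ = 51.67 × 1.618 = 83.60206
≈ 83.60

83.60


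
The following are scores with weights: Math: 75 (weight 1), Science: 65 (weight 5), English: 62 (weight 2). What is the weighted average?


Numerator = 75×1 + 65×5 + 62×2
= 75 + 325 + 124
= 524
Total weight = 8
Weighted avg = 524/8
= 65.50

65.50


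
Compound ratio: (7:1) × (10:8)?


Compound ratio = (7×10) : (1×8)
= 70:8
GCD = 2
= 35:4

35:4


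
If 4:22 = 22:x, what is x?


Cross multiply: 4 × x = 22 × 22
4x = 484
x = 484 / 4
= 121.00

121.00


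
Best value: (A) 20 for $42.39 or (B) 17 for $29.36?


Deal A: $42.39/20 = $2.1195/unit
Deal B: $29.36/17 = $1.7271/unit
B is cheaper per unit
= Deal B

Deal B


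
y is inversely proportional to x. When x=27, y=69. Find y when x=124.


Inverse proportion: x × y = constant
k = 27 × 69 = 1863
y₂ = k / 124 = 1863 / 124
= 15.02

15.02


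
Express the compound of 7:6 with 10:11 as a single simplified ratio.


Compound ratio = (7×10) : (6×11)
= 70:66
GCD = 2
= 35:33

35:33


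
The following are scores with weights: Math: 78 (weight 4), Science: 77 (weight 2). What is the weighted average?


Numerator = 78×4 + 77×2
= 312 + 154
= 466
Total weight = 6
Weighted avg = 466/6
= 77.67

77.67


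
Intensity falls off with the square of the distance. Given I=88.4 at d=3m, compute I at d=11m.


I₁d₁² = I₂d₂²
I₂ = I₁ × (d₁/d₂)²
= 88.4 × (3/11)²
= 88.4 × 9/121
= 795.6/121
≈ 6.5752

6.5752


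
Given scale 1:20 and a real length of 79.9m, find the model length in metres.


Model size = real / scale
= 79.9 / 20
= 3.9950 m

3.9950 m


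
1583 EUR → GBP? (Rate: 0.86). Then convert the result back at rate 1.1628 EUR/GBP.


Amount × rate = 1583 × 0.86 = 1361.38 GBP
Round-trip: 1361.38 × 1.1628 = 1583.01 EUR
= 1361.38 GBP, then 1583.01 EUR

1361.38 GBP, then 1583.01 EUR


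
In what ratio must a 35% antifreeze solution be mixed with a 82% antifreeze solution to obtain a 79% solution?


Let x parts of 35% mix with y parts of 82%.
35x + 82y = 79(x + y)
35x + 82y = 79x + 79y
x(35 - 79) = y(79 - 82)
x/y = (82 - 79)/(79 - 35) = 3/44
Simplify: 3:44
= 3:44

3:44


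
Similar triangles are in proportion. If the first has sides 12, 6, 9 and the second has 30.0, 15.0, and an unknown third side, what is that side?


Scale factor = 30.0/12 = 2.5
Missing side = 9 × 2.5
= 22.5

22.5


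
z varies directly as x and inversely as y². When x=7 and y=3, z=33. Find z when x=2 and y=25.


z = k·x/y²
Solve for k using the known point: k = z·y²/x = 33×9/7 = 297/7 ≈ 42.4286
Now evaluate at x=2, y=25:
z = k × 2 / 625 = (297 × 2) / (7 × 625) = 594/4375
≈ 0.1358

0.1358


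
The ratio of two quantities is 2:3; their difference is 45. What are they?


Let A = 2k, B = 3k.
3k - 2k = 45
1k = 45 → k = 45/1 = 45
A = 2×45 = 90, B = 3×45 = 135
= A = 90, B = 135

A = 90, B = 135


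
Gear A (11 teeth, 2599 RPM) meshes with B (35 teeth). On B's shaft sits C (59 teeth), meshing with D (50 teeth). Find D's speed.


Stage 1: RPM_B = RPM_A × t_A/t_B = 2599 × 11/35 = 28589/35 ≈ 816.83
B and C share a shaft → RPM_C = RPM_B
Stage 2: RPM_D = RPM_C × t_C/t_D = RPM_A × (t_A×t_C)/(t_B×t_D)
Overall ratio = (11×59)/(35×50) = 649/1750
RPM_D = 2599 × 649/1750 = 1686751/1750
≈ 963.86 RPM

963.86 RPM


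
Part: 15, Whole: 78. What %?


Percentage = (part / whole) × 100
= (15 / 78) × 100
≈ 19.23%

19.23%


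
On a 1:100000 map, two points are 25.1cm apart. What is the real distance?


Real distance = map distance × scale
= 25.1cm × 100000
= 2510000 cm = 25100.0 m
= 25.100 km

25.100 km


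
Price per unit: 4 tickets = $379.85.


Unit rate = total / quantity
= 379.85 / 4
= $94.96 per unit

$94.96 per unit


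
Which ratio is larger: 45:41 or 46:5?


45/41 = 1.0976
46/5 = 9.2000
1.0976 < 9.2000, so 45:41 is less
= 46:5

46:5


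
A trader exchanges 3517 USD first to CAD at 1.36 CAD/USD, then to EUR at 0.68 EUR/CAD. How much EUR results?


Step 1: 3517 USD × 1.36 = 4783.12 CAD
Step 2: 4783.12 CAD × 0.68 = 3252.52 EUR
Implied rate USD→EUR = 1.36 × 0.68 = 0.9248
= 3252.52 EUR

3252.52 EUR


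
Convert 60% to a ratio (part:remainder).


60% means 60 parts out of 100; remainder = 40
Part : remainder = 60:40
GCD = 20
= 3:2

3:2


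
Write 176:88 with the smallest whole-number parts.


GCD(176, 88) = 88
176/88 : 88/88
= 2:1

2:1


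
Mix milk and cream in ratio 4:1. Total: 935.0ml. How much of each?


Total parts = 4 + 1 = 5
milk: 935.0 × 4/5 = 748.0ml
cream: 935.0 × 1/5 = 187.0ml
= 748.0ml and 187.0ml

748.0ml and 187.0ml
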